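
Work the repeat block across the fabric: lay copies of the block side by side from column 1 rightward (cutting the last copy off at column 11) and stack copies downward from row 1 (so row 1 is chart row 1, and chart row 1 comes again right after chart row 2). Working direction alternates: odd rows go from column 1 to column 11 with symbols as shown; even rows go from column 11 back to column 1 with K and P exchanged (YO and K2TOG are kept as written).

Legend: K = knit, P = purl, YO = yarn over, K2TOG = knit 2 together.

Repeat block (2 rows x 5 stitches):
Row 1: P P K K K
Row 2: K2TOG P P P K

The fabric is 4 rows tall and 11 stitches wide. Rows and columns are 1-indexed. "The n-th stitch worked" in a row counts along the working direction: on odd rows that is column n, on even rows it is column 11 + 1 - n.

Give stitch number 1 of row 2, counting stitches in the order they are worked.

For row 2: chart row = ((2-1) mod 2) + 1 = 2; this is a WS (even) row.
Chart row 2 tiled across columns 1-11: K2TOG P P P K K2TOG P P P K K2TOG
WS row: flip the tiled sequence (start at column 11) and apply K<->P; YO and K2TOG stay.
Row 2 as worked: K2TOG P K K K K2TOG P K K K K2TOG
Stitch 1 in working order -> K2TOG

Stitch:
K2TOG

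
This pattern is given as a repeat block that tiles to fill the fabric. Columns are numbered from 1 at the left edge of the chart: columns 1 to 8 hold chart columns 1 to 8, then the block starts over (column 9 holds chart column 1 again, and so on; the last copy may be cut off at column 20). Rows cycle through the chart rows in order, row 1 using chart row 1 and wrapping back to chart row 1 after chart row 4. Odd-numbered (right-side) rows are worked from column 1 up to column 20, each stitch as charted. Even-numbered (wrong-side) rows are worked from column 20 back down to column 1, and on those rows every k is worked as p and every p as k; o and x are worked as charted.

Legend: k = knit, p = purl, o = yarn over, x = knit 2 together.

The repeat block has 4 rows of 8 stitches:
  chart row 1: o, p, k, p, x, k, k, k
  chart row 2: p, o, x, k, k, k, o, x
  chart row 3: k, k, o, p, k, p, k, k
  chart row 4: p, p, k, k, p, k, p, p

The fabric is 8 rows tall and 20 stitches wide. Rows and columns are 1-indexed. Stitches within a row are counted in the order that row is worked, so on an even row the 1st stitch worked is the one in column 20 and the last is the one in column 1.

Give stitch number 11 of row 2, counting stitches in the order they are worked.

Result:
o

Derivation:
Row 2: (2-1) mod 4 = 1, so use chart row 2. Even row -> WS.
Chart row 2 tiled across columns 1-20: p o x k k k o x p o x k k k o x p o x k
WS row: flip the tiled sequence (start at column 20) and apply k<->p; o and x stay.
Row 2 as worked: p x o k x o p p p x o k x o p p p x o k
Stitch 11 in working order -> o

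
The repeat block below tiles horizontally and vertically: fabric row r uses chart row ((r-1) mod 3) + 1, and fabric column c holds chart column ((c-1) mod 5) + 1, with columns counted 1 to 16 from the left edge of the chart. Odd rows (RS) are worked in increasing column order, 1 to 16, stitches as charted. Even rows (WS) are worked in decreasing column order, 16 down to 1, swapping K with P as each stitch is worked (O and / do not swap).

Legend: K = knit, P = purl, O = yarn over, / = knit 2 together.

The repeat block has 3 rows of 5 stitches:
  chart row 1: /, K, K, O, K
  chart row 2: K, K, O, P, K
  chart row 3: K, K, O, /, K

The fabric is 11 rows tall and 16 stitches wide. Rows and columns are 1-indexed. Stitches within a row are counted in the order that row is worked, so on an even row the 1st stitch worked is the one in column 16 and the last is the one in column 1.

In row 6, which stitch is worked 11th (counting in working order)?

Result:
P

Derivation:
Row 6: (6-1) mod 3 = 2, so use chart row 3. Even row -> WS.
Chart row 3 tiled across columns 1-16: K K O / K K K O / K K K O / K K
Wrong side: read the tiled row from column 16 down to 1 and exchange K with P (leave O, /).
Row 6 as worked: P P / O P P P / O P P P / O P P
Stitch 11 in working order -> P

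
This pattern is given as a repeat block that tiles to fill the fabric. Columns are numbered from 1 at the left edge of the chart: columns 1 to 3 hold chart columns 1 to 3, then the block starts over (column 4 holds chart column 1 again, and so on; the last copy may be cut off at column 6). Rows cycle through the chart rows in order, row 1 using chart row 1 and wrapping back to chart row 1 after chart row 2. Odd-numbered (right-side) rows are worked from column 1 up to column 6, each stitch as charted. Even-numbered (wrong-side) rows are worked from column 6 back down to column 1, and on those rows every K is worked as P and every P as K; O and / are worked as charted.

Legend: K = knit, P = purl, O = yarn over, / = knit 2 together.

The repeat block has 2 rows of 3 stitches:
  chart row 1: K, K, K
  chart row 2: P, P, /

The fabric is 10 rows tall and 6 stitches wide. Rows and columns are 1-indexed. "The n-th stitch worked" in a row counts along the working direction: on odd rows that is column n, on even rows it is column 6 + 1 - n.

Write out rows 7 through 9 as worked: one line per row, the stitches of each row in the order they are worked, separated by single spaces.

== ROWS AS WORKED ==
K K K K K K
/ K K / K K
K K K K K K

Derivation:
Row 7: chart row 1, RS - tile across columns 1-6 and work as-is.
Row 8: chart row 2, WS - tiled (columns 1-6): P P / P P /; work from column 6 back to 1 with K<->P swapped.
Row 9: chart row 1, RS - tile across columns 1-6 and work as-is.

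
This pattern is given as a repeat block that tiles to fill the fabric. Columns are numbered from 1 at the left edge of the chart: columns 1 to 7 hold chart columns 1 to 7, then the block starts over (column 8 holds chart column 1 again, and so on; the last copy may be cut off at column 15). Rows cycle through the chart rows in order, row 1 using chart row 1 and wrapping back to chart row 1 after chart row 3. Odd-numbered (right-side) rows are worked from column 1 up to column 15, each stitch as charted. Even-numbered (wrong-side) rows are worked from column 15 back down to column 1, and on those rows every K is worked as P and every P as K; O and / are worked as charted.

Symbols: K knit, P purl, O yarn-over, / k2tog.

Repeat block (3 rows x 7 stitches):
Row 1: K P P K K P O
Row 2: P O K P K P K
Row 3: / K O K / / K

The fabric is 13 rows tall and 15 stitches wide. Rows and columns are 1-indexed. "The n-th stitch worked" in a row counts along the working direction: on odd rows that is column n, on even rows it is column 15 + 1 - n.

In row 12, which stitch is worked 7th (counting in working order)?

Stitch:
P

Derivation:
Row 12 uses chart row ((12-1) mod 3)+1 = 3. Row 12 is even, so WS.
Chart row 3 tiled across columns 1-15: / K O K / / K / K O K / / K /
Wrong side: read the tiled row from column 15 down to 1 and exchange K with P (leave O, /).
Row 12 as worked: / P / / P O P / P / / P O P /
The 7th stitch worked is P.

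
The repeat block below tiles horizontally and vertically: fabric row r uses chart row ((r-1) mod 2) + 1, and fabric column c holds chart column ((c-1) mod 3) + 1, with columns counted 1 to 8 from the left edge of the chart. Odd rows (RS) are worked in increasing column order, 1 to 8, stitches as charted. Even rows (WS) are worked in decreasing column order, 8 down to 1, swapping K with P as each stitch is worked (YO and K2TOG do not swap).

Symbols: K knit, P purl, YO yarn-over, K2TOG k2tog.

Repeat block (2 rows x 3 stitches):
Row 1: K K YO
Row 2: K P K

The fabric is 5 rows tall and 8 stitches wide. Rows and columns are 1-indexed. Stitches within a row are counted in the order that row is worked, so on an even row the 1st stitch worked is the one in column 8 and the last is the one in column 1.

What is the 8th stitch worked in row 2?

Result:
P

Derivation:
Row 2: (2-1) mod 2 = 1, so use chart row 2. Even row -> WS.
Chart row 2 tiled across columns 1-8: K P K K P K K P
Wrong side: read the tiled row from column 8 down to 1 and exchange K with P (leave YO, K2TOG).
Row 2 as worked: K P P K P P K P
Stitch 8 in working order -> P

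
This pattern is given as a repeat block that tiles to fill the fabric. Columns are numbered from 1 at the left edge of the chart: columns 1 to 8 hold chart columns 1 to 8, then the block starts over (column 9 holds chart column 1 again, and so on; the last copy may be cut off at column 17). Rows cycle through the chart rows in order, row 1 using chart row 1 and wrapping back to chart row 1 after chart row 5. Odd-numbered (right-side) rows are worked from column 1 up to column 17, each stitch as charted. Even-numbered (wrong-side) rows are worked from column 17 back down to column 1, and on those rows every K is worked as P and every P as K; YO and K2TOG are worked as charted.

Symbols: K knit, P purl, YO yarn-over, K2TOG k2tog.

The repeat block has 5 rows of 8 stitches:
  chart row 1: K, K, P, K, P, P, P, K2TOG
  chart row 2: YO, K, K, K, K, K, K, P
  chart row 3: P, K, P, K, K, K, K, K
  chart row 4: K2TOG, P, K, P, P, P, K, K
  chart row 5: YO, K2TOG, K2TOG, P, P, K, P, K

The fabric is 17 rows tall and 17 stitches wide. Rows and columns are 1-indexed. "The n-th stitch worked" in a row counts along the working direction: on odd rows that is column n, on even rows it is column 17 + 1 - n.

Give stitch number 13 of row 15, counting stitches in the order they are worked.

Row 15 uses chart row ((15-1) mod 5)+1 = 5. Row 15 is odd, so RS.
Chart row 5 tiled across columns 1-17: YO K2TOG K2TOG P P K P K YO K2TOG K2TOG P P K P K YO
RS: work column 1 to column 17, symbols as charted — the tiled row is the row as worked.
Counting 13 along the worked row gives P.

Result:
P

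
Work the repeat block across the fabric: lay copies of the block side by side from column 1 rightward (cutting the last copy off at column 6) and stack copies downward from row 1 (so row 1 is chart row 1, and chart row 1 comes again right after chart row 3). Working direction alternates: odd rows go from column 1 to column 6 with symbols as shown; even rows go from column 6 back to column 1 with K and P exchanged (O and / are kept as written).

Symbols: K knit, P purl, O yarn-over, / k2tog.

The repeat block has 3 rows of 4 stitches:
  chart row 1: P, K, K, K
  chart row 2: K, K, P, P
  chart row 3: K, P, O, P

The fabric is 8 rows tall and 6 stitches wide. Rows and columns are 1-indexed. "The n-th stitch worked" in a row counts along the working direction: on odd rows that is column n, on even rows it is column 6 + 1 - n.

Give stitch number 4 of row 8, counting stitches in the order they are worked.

== STITCH ==
K

Derivation:
For row 8: chart row = ((8-1) mod 3) + 1 = 2; this is a WS (even) row.
Chart row 2 tiled across columns 1-6: K K P P K K
WS: work from column 6 back to column 1 (reverse the tiled row), swapping K<->P (O and / unchanged).
Row 8 as worked: P P K K P P
The 4th stitch worked is K.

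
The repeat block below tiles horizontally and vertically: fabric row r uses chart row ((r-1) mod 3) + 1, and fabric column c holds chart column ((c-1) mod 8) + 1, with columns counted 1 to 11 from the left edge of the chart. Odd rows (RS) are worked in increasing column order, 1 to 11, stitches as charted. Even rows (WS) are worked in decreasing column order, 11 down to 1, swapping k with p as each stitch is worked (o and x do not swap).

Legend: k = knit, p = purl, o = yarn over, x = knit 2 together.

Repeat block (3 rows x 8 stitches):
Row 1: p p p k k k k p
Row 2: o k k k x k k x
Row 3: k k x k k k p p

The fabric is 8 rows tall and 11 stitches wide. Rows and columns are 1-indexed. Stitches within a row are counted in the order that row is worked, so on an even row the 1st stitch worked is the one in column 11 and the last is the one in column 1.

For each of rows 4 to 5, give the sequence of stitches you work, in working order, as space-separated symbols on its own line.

Row 4: chart row 1, WS - tiled (columns 1-11): p p p k k k k p p p p; work from column 11 back to 1 with k<->p swapped.
Row 5: chart row 2, RS - tile across columns 1-11 and work as-is.

== ROWS AS WORKED ==
k k k k p p p p k k k
o k k k x k k x o k k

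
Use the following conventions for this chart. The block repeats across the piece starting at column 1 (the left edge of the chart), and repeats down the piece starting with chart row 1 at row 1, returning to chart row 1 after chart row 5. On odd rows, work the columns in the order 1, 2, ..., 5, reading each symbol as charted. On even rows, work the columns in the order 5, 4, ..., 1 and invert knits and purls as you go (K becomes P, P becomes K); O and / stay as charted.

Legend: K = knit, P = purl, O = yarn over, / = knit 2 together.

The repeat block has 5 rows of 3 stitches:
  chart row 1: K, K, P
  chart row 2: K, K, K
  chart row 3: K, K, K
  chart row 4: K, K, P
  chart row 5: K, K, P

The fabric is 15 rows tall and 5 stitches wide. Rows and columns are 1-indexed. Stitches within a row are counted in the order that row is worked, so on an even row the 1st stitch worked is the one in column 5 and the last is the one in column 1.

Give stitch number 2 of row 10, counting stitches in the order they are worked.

For row 10: chart row = ((10-1) mod 5) + 1 = 5; this is a WS (even) row.
Chart row 5 tiled across columns 1-5: K K P K K
Wrong side: read the tiled row from column 5 down to 1 and exchange K with P (leave O, /).
Row 10 as worked: P P K P P
Counting 2 along the worked row gives P.

Stitch:
P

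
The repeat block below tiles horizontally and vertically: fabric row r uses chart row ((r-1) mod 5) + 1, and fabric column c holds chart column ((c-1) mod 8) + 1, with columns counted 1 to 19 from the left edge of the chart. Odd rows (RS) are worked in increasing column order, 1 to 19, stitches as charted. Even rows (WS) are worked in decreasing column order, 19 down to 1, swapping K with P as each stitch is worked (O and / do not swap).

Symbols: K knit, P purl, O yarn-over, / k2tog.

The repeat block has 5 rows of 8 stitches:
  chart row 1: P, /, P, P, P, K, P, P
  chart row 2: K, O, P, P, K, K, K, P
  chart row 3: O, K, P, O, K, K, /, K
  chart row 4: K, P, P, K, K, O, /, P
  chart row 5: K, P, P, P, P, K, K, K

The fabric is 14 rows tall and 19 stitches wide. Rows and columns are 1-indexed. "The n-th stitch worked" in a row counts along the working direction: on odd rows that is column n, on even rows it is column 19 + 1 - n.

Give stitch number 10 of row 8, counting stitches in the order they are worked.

Result:
P

Derivation:
Row 8 uses chart row ((8-1) mod 5)+1 = 3. Row 8 is even, so WS.
Chart row 3 tiled across columns 1-19: O K P O K K / K O K P O K K / K O K P
WS: work from column 19 back to column 1 (reverse the tiled row), swapping K<->P (O and / unchanged).
Row 8 as worked: K P O P / P P O K P O P / P P O K P O
The 10th stitch worked is P.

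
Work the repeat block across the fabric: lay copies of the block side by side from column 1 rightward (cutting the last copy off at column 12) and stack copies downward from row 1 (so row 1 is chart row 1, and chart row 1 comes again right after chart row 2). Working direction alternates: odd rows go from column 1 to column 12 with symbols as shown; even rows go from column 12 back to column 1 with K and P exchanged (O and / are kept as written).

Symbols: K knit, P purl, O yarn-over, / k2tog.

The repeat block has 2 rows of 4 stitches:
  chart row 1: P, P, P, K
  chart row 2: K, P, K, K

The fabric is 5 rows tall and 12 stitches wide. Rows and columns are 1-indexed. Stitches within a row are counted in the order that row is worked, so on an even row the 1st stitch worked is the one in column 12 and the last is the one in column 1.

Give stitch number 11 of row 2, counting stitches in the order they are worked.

Result:
K

Derivation:
Row 2 uses chart row ((2-1) mod 2)+1 = 2. Row 2 is even, so WS.
Chart row 2 tiled across columns 1-12: K P K K K P K K K P K K
WS row: flip the tiled sequence (start at column 12) and apply K<->P; O and / stay.
Row 2 as worked: P P K P P P K P P P K P
Stitch 11 in working order -> K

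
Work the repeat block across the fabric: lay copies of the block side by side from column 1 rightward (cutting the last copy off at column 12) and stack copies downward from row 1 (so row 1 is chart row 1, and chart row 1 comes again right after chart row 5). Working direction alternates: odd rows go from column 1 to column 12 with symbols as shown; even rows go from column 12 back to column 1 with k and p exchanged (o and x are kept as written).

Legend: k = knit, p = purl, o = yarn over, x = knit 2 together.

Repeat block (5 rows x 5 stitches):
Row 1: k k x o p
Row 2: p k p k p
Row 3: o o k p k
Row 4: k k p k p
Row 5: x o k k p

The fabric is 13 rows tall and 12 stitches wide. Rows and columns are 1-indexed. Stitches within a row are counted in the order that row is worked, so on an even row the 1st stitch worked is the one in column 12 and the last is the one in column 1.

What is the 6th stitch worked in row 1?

Row 1: (1-1) mod 5 = 0, so use chart row 1. Odd row -> RS.
Chart row 1 tiled across columns 1-12: k k x o p k k x o p k k
RS: work column 1 to column 12, symbols as charted — the tiled row is the row as worked.
The 6th stitch worked is k.

Stitch:
k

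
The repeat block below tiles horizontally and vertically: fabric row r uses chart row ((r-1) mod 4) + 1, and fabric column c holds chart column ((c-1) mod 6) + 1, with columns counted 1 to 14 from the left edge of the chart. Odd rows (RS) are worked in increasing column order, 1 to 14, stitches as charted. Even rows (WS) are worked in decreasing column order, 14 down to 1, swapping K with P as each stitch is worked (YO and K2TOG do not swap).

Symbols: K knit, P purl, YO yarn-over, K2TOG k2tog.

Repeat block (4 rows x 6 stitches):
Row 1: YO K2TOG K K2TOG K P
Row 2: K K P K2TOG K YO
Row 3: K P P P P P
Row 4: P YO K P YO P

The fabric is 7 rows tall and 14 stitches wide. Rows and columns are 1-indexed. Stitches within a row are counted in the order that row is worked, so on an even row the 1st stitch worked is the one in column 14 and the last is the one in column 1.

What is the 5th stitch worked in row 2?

Row 2 uses chart row ((2-1) mod 4)+1 = 2. Row 2 is even, so WS.
Chart row 2 tiled across columns 1-14: K K P K2TOG K YO K K P K2TOG K YO K K
WS row: flip the tiled sequence (start at column 14) and apply K<->P; YO and K2TOG stay.
Row 2 as worked: P P YO P K2TOG K P P YO P K2TOG K P P
Counting 5 along the worked row gives K2TOG.

== STITCH ==
K2TOG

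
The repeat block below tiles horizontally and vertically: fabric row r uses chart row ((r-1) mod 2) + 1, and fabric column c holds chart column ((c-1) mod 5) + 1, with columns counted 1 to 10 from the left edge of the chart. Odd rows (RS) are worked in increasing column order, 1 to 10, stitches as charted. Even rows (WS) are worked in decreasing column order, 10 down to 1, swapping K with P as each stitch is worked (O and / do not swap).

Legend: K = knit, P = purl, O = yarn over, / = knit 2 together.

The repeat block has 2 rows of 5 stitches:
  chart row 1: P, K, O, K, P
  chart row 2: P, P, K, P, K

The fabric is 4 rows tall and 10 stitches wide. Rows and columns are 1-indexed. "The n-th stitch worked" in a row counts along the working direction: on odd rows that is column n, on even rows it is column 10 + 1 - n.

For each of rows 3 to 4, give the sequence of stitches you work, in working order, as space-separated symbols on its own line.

Row 3: chart row 1, RS - tile across columns 1-10 and work as-is.
Row 4: chart row 2, WS - tiled (columns 1-10): P P K P K P P K P K; work from column 10 back to 1 with K<->P swapped.

== ROWS AS WORKED ==
P K O K P P K O K P
P K P K K P K P K K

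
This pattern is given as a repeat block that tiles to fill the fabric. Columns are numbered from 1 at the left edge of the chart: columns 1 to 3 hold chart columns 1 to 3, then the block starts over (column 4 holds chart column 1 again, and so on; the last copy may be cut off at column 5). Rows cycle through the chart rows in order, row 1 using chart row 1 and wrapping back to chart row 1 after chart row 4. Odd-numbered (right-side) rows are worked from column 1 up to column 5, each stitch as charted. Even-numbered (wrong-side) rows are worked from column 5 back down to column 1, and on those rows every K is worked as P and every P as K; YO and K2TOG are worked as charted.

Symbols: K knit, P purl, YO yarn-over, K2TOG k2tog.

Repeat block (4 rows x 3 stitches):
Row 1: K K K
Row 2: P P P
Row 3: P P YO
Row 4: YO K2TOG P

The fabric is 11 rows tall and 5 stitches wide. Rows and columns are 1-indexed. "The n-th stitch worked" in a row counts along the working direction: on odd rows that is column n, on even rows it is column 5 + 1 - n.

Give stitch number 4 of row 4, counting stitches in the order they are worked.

Result:
K2TOG

Derivation:
Row 4 uses chart row ((4-1) mod 4)+1 = 4. Row 4 is even, so WS.
Chart row 4 tiled across columns 1-5: YO K2TOG P YO K2TOG
WS: work from column 5 back to column 1 (reverse the tiled row), swapping K<->P (YO and K2TOG unchanged).
Row 4 as worked: K2TOG YO K K2TOG YO
Stitch 4 in working order -> K2TOG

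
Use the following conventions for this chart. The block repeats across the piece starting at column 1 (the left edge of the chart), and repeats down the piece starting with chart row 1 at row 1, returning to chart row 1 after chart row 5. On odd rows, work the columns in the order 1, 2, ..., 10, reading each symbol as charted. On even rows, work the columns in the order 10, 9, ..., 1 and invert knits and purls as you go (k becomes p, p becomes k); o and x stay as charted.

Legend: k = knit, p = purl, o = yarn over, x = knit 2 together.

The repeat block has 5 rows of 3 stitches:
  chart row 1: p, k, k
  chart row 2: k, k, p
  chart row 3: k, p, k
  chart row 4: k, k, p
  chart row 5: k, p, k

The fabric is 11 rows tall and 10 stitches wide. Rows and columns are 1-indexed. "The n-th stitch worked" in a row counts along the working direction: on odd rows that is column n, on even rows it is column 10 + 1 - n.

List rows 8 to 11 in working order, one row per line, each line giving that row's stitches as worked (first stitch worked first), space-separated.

Rows as worked:
p p k p p k p p k p
k k p k k p k k p k
p p k p p k p p k p
p k k p k k p k k p

Derivation:
Row 8: chart row 3, WS - tiled (columns 1-10): k p k k p k k p k k; work from column 10 back to 1 with k<->p swapped.
Row 9: chart row 4, RS - tile across columns 1-10 and work as-is.
Row 10: chart row 5, WS - tiled (columns 1-10): k p k k p k k p k k; work from column 10 back to 1 with k<->p swapped.
Row 11: chart row 1, RS - tile across columns 1-10 and work as-is.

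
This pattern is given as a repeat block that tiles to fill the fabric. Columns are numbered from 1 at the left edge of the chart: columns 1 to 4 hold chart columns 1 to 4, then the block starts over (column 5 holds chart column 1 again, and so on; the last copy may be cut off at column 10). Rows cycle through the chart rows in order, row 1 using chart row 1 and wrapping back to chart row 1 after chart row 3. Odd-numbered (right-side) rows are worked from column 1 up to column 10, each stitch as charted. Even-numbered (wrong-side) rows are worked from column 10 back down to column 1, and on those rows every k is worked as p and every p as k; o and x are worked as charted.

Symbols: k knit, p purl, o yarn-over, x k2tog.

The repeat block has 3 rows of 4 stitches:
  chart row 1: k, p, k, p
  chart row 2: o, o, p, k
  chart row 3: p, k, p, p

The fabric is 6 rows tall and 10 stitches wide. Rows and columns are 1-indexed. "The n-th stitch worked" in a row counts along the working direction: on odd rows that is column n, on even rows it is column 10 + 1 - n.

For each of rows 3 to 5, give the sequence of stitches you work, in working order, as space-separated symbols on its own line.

Row 3: chart row 3, RS - tile across columns 1-10 and work as-is.
Row 4: chart row 1, WS - tiled (columns 1-10): k p k p k p k p k p; work from column 10 back to 1 with k<->p swapped.
Row 5: chart row 2, RS - tile across columns 1-10 and work as-is.

Rows as worked:
p k p p p k p p p k
k p k p k p k p k p
o o p k o o p k o o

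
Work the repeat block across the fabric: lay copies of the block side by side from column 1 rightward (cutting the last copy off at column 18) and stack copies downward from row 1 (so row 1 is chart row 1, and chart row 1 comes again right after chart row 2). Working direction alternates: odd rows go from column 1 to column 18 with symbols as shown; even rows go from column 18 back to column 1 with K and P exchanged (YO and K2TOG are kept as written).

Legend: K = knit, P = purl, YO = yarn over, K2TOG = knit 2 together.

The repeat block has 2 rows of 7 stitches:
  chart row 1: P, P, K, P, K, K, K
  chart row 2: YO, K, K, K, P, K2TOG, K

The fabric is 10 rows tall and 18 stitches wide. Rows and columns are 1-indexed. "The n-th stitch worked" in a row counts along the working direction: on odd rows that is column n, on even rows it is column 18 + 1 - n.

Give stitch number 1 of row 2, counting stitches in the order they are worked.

Row 2 uses chart row ((2-1) mod 2)+1 = 2. Row 2 is even, so WS.
Chart row 2 tiled across columns 1-18: YO K K K P K2TOG K YO K K K P K2TOG K YO K K K
WS: work from column 18 back to column 1 (reverse the tiled row), swapping K<->P (YO and K2TOG unchanged).
Row 2 as worked: P P P YO P K2TOG K P P P YO P K2TOG K P P P YO
Counting 1 along the worked row gives P.

Result:
P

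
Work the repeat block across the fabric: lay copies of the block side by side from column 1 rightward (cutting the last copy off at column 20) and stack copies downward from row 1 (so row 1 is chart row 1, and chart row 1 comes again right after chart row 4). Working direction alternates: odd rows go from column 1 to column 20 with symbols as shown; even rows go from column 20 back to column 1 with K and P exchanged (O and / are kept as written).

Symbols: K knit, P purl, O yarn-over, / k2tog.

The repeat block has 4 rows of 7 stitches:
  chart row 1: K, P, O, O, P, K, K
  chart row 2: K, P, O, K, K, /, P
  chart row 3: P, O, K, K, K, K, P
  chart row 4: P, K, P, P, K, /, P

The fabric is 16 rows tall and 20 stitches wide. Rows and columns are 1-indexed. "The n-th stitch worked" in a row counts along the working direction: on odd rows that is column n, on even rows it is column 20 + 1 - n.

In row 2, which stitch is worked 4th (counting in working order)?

Row 2: (2-1) mod 4 = 1, so use chart row 2. Even row -> WS.
Chart row 2 tiled across columns 1-20: K P O K K / P K P O K K / P K P O K K /
WS row: flip the tiled sequence (start at column 20) and apply K<->P; O and / stay.
Row 2 as worked: / P P O K P K / P P O K P K / P P O K P
Stitch 4 in working order -> O

Result:
O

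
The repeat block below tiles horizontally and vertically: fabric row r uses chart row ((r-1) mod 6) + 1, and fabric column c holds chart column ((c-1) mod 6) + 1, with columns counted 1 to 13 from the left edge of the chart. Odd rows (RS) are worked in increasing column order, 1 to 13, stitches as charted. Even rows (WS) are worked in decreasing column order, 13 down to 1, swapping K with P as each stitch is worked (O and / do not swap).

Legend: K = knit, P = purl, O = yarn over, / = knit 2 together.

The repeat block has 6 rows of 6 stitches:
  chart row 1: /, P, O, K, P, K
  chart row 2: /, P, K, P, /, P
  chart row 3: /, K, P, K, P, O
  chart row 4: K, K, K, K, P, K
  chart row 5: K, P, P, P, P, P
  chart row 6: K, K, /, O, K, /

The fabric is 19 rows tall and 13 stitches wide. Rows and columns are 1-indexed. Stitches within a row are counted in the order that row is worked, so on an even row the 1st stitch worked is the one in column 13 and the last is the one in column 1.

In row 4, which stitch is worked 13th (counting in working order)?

For row 4: chart row = ((4-1) mod 6) + 1 = 4; this is a WS (even) row.
Chart row 4 tiled across columns 1-13: K K K K P K K K K K P K K
Wrong side: read the tiled row from column 13 down to 1 and exchange K with P (leave O, /).
Row 4 as worked: P P K P P P P P K P P P P
Stitch 13 in working order -> P

Result:
P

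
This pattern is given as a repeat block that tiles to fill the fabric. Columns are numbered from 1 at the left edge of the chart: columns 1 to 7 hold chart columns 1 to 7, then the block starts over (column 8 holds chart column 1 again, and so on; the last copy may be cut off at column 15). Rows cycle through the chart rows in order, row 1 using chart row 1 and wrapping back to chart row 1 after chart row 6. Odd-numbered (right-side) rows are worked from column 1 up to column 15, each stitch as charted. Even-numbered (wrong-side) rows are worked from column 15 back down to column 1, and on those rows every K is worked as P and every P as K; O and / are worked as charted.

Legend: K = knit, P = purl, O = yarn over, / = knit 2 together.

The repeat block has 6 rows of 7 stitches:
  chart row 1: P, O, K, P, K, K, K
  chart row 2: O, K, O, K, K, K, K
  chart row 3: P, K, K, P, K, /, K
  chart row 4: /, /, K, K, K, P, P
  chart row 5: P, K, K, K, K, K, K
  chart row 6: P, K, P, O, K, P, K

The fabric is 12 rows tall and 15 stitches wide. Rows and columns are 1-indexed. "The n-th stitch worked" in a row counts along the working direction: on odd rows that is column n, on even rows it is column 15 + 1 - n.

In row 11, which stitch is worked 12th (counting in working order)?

== STITCH ==
K

Derivation:
For row 11: chart row = ((11-1) mod 6) + 1 = 5; this is a RS (odd) row.
Chart row 5 tiled across columns 1-15: P K K K K K K P K K K K K K P
RS row: no reversal, no swap; stitch n worked = column n.
Counting 12 along the worked row gives K.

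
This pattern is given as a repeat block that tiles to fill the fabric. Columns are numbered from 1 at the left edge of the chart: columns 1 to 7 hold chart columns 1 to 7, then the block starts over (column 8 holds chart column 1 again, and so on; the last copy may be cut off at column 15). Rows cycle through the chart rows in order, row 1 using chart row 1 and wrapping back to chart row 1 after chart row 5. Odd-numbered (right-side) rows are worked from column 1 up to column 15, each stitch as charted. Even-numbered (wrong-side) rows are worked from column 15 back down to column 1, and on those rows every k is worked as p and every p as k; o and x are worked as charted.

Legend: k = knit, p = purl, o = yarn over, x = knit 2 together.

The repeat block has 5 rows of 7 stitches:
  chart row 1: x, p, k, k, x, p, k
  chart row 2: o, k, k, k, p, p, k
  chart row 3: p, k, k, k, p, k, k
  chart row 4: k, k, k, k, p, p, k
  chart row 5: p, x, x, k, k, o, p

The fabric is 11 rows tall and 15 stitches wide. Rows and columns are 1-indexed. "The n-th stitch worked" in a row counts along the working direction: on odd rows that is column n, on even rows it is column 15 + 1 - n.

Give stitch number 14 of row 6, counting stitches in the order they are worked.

Row 6: (6-1) mod 5 = 0, so use chart row 1. Even row -> WS.
Chart row 1 tiled across columns 1-15: x p k k x p k x p k k x p k x
WS row: flip the tiled sequence (start at column 15) and apply k<->p; o and x stay.
Row 6 as worked: x p k x p p k x p k x p p k x
Stitch 14 in working order -> k

== STITCH ==
k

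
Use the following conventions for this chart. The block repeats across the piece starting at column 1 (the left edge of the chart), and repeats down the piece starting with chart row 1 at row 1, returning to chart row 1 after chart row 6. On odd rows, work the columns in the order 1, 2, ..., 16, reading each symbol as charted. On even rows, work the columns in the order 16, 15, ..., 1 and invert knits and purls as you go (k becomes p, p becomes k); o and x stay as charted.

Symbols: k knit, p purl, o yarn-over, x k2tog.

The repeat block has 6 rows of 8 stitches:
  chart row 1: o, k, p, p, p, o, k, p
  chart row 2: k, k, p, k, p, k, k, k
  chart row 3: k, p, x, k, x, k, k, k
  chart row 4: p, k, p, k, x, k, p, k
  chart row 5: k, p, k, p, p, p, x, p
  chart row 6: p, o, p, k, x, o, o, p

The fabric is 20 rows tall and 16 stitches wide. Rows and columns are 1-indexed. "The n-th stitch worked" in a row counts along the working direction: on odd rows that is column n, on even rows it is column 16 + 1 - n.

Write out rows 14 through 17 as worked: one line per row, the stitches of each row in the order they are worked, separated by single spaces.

== ROWS AS WORKED ==
p p p k p k p p p p p k p k p p
k p x k x k k k k p x k x k k k
p k p x p k p k p k p x p k p k
k p k p p p x p k p k p p p x p

Derivation:
Row 14: chart row 2, WS - tiled (columns 1-16): k k p k p k k k k k p k p k k k; work from column 16 back to 1 with k<->p swapped.
Row 15: chart row 3, RS - tile across columns 1-16 and work as-is.
Row 16: chart row 4, WS - tiled (columns 1-16): p k p k x k p k p k p k x k p k; work from column 16 back to 1 with k<->p swapped.
Row 17: chart row 5, RS - tile across columns 1-16 and work as-is.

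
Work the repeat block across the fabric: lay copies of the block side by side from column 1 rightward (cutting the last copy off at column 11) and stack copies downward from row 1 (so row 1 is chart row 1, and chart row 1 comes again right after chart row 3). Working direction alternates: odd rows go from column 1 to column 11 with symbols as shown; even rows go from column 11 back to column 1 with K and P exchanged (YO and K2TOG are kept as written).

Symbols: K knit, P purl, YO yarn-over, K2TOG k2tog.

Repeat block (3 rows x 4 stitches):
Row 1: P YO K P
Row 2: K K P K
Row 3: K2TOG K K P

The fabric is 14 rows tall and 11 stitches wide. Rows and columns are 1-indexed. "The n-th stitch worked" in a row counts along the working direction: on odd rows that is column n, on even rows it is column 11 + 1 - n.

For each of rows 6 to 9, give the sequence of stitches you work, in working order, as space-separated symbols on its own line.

Row 6: chart row 3, WS - tiled (columns 1-11): K2TOG K K P K2TOG K K P K2TOG K K; work from column 11 back to 1 with K<->P swapped.
Row 7: chart row 1, RS - tile across columns 1-11 and work as-is.
Row 8: chart row 2, WS - tiled (columns 1-11): K K P K K K P K K K P; work from column 11 back to 1 with K<->P swapped.
Row 9: chart row 3, RS - tile across columns 1-11 and work as-is.

Rows as worked:
P P K2TOG K P P K2TOG K P P K2TOG
P YO K P P YO K P P YO K
K P P P K P P P K P P
K2TOG K K P K2TOG K K P K2TOG K K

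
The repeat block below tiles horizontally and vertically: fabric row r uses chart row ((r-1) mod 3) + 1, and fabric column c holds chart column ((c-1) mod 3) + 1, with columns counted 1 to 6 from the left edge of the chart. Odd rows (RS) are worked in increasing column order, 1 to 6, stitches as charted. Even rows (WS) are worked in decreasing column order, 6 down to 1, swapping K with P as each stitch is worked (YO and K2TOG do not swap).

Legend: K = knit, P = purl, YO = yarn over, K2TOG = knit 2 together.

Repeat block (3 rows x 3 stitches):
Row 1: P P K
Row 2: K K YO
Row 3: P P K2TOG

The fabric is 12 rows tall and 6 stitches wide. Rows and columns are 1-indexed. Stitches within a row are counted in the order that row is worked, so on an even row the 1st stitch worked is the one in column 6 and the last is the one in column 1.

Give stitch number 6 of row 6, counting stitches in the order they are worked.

Row 6 uses chart row ((6-1) mod 3)+1 = 3. Row 6 is even, so WS.
Chart row 3 tiled across columns 1-6: P P K2TOG P P K2TOG
Wrong side: read the tiled row from column 6 down to 1 and exchange K with P (leave YO, K2TOG).
Row 6 as worked: K2TOG K K K2TOG K K
Stitch 6 in working order -> K

Stitch:
K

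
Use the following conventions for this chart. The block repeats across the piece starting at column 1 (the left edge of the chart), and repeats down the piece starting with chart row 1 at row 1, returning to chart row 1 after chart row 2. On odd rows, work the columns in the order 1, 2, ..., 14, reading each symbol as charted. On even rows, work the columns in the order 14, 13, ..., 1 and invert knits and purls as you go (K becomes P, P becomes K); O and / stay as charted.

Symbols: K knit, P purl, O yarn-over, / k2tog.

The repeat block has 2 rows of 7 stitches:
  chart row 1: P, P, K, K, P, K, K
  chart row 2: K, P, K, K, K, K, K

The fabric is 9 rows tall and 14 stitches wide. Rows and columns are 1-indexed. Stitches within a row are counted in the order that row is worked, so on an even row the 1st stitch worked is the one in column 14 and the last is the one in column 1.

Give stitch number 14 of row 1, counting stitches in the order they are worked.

Stitch:
K

Derivation:
For row 1: chart row = ((1-1) mod 2) + 1 = 1; this is a RS (odd) row.
Chart row 1 tiled across columns 1-14: P P K K P K K P P K K P K K
RS row: no reversal, no swap; stitch n worked = column n.
Stitch 14 in working order -> K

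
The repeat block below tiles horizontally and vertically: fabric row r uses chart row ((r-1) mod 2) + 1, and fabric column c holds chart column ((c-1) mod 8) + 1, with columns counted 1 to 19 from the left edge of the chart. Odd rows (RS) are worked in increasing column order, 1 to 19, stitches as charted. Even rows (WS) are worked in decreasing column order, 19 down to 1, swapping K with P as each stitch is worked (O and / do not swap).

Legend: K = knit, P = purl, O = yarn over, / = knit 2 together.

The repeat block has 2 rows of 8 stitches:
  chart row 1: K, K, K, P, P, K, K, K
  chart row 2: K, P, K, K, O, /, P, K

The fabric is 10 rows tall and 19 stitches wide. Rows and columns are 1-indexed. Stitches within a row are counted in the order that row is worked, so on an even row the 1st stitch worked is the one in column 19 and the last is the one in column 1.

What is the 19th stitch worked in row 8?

Row 8 uses chart row ((8-1) mod 2)+1 = 2. Row 8 is even, so WS.
Chart row 2 tiled across columns 1-19: K P K K O / P K K P K K O / P K K P K
WS: work from column 19 back to column 1 (reverse the tiled row), swapping K<->P (O and / unchanged).
Row 8 as worked: P K P P K / O P P K P P K / O P P K P
The 19th stitch worked is P.

Result:
P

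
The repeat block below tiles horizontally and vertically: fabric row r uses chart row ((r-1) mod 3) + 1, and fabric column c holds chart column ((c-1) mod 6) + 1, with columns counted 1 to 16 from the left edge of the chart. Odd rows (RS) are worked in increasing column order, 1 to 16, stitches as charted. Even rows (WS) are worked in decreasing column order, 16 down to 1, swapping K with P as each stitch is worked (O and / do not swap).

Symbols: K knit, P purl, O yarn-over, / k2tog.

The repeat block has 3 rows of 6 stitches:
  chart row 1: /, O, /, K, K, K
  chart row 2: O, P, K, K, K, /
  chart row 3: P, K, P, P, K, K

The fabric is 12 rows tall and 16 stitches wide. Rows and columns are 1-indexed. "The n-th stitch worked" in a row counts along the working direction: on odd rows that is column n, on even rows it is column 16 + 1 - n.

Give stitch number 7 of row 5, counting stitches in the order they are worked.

Stitch:
O

Derivation:
For row 5: chart row = ((5-1) mod 3) + 1 = 2; this is a RS (odd) row.
Chart row 2 tiled across columns 1-16: O P K K K / O P K K K / O P K K
RS: work column 1 to column 16, symbols as charted — the tiled row is the row as worked.
Counting 7 along the worked row gives O.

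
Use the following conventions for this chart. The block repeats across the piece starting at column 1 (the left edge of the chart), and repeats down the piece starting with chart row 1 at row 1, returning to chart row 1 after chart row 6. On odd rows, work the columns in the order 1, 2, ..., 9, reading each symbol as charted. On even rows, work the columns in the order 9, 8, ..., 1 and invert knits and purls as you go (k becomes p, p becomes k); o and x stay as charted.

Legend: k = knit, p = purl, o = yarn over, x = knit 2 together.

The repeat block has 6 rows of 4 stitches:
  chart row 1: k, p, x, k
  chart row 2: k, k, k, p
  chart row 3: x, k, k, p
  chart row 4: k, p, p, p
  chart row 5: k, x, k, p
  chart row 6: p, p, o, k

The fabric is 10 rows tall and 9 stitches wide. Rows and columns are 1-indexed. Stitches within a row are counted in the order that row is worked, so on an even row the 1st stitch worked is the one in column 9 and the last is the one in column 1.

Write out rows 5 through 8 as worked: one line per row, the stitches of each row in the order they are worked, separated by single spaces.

Row 5: chart row 5, RS - tile across columns 1-9 and work as-is.
Row 6: chart row 6, WS - tiled (columns 1-9): p p o k p p o k p; work from column 9 back to 1 with k<->p swapped.
Row 7: chart row 1, RS - tile across columns 1-9 and work as-is.
Row 8: chart row 2, WS - tiled (columns 1-9): k k k p k k k p k; work from column 9 back to 1 with k<->p swapped.

Result:
k x k p k x k p k
k p o k k p o k k
k p x k k p x k k
p k p p p k p p p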